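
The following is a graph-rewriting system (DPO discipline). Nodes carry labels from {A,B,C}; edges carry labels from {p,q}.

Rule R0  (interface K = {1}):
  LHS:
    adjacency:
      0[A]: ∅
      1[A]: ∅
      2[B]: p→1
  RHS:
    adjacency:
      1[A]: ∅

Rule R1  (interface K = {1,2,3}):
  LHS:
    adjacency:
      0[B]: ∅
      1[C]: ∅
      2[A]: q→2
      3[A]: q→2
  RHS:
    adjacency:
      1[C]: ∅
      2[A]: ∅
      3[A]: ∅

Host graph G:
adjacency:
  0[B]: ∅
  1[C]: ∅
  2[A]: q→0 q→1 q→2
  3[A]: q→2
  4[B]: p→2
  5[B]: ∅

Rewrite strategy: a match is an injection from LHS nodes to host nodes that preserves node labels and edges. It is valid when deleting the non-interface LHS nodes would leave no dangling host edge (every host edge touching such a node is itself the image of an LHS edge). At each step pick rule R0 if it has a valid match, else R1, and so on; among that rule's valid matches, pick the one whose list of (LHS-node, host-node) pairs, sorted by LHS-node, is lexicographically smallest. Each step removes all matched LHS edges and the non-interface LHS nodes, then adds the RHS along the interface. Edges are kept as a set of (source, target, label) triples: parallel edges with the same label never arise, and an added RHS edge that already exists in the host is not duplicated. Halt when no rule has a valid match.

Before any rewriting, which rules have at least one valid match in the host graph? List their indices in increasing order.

Answer: [R1]

Steps:
R0: no valid match — 1 raw match, all fail dangling condition
R1: 1 valid match — {0↦5, 1↦1, 2↦2, 3↦3}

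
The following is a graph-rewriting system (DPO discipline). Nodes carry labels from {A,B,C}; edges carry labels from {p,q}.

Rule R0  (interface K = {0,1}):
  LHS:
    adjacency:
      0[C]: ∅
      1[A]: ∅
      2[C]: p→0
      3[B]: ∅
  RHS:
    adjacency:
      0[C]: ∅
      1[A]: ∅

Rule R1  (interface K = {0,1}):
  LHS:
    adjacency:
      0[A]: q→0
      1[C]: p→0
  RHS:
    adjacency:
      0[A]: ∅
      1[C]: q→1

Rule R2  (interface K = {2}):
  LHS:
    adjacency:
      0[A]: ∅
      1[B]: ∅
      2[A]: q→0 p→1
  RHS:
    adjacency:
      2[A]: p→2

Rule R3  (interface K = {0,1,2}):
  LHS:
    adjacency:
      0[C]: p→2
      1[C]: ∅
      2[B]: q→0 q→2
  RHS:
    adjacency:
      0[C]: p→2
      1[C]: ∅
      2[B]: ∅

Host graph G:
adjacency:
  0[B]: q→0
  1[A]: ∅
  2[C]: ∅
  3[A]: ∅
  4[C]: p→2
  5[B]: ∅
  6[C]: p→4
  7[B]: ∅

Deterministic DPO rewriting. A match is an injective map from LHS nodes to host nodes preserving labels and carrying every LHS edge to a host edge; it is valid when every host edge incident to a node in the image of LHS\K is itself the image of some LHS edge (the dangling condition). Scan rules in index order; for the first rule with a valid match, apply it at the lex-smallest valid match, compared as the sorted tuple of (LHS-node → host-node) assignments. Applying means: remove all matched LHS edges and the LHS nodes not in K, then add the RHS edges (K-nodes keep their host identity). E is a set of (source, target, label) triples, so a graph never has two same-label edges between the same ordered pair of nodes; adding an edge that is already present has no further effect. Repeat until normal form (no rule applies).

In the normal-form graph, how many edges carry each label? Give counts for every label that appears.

[0] host  ⇒  8 nodes, 3 edges  {0-q->0 4-p->2 6-p->4}
[1] R0 @ {0↦4, 1↦1, 2↦6, 3↦5}  ⇒  6 nodes, 2 edges  {0-q->0 4-p->2}
[2] R0 @ {0↦2, 1↦1, 2↦4, 3↦7}  ⇒  4 nodes, 1 edges  {0-q->0}
normal form: no rule applies after step 2
NF edges: [(0, 0, 'q')]

Answer: q:1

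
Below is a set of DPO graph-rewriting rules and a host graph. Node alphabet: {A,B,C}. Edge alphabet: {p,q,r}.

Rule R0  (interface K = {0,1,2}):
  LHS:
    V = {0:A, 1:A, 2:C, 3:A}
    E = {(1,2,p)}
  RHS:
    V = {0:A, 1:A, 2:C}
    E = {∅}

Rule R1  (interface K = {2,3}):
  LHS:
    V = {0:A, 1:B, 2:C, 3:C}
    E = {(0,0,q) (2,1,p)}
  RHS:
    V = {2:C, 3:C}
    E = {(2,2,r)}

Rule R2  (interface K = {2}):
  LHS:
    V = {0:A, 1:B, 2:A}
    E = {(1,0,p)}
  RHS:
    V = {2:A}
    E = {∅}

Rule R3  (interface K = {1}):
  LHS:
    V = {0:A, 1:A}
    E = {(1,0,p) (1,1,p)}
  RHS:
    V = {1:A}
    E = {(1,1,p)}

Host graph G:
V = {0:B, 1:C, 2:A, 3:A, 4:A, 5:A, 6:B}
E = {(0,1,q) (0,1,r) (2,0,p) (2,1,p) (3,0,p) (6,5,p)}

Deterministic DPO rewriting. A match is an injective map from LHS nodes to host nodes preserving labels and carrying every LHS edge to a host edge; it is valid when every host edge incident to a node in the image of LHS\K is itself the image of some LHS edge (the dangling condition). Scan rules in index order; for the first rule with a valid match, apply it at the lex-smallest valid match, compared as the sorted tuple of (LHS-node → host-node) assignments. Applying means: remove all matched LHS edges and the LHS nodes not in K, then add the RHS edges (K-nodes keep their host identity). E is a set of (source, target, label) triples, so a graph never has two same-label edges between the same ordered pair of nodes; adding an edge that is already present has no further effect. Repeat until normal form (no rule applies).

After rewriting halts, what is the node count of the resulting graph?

start.  V:7 E:6  edges: 0-q->1 0-r->1 2-p->0 2-p->1 3-p->0 6-p->5
1. fire R0 via {0↦3, 1↦2, 2↦1, 3↦4}  →  V:6 E:5  edges: 0-q->1 0-r->1 2-p->0 3-p->0 6-p->5
2. fire R2 via {0↦5, 1↦6, 2↦2}  →  V:4 E:4  edges: 0-q->1 0-r->1 2-p->0 3-p->0
final graph: no rule applies after step 2
NF nodes: {0:B, 1:C, 2:A, 3:A}

Answer: 4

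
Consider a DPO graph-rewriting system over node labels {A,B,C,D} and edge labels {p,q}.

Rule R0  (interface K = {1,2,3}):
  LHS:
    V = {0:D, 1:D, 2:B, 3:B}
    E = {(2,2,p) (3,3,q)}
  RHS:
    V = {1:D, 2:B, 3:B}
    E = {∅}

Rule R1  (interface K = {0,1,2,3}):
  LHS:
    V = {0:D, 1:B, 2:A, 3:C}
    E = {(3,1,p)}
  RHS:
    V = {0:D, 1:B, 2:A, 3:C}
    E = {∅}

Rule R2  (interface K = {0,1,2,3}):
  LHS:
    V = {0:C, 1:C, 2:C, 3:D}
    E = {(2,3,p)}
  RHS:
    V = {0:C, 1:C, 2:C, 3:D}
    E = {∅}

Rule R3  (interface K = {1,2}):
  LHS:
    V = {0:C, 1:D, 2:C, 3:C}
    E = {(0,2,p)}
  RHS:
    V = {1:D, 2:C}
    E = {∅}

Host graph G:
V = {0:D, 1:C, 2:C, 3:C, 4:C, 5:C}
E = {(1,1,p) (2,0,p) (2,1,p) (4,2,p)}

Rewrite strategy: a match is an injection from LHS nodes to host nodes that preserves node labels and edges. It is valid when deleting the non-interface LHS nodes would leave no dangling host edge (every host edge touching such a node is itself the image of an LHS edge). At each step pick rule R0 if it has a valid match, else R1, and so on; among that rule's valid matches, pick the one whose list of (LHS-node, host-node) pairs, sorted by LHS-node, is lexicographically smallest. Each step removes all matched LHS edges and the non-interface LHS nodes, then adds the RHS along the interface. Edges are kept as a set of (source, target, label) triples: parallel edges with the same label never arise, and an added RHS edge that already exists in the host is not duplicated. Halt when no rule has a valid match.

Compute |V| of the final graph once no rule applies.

start.  V:6 E:4  edges: 1-p->1 2-p->0 2-p->1 4-p->2
1. fire R2 via {0↦1, 1↦3, 2↦2, 3↦0}  →  V:6 E:3  edges: 1-p->1 2-p->1 4-p->2
2. fire R3 via {0↦4, 1↦0, 2↦2, 3↦3}  →  V:4 E:2  edges: 1-p->1 2-p->1
3. fire R3 via {0↦2, 1↦0, 2↦1, 3↦5}  →  V:2 E:1  edges: 1-p->1
halt: no rule applies after step 3
NF nodes: {0:D, 1:C}

Answer: 2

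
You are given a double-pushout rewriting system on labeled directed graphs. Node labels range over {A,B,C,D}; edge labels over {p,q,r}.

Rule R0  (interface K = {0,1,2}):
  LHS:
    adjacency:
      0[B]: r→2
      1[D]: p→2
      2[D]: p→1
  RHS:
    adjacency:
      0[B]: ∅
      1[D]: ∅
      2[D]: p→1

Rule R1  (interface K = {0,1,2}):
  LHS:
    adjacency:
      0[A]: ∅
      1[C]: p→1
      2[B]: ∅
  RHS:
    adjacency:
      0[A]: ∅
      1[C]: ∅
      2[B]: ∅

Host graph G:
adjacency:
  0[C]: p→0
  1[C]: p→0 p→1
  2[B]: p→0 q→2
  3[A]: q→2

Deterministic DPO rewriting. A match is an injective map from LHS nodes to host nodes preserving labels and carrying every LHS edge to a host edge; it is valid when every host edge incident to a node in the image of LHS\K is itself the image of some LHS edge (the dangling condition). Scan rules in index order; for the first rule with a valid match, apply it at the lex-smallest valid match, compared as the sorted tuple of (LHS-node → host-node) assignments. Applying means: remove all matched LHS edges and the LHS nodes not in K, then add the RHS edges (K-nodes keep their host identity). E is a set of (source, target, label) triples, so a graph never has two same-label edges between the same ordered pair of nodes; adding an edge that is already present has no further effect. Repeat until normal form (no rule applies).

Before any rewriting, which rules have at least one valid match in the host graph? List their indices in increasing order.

Answer: [R1]

Steps:
R0: no valid match — LHS pattern not found
R1: 2 valid matches — {0↦3, 1↦0, 2↦2}, {0↦3, 1↦1, 2↦2}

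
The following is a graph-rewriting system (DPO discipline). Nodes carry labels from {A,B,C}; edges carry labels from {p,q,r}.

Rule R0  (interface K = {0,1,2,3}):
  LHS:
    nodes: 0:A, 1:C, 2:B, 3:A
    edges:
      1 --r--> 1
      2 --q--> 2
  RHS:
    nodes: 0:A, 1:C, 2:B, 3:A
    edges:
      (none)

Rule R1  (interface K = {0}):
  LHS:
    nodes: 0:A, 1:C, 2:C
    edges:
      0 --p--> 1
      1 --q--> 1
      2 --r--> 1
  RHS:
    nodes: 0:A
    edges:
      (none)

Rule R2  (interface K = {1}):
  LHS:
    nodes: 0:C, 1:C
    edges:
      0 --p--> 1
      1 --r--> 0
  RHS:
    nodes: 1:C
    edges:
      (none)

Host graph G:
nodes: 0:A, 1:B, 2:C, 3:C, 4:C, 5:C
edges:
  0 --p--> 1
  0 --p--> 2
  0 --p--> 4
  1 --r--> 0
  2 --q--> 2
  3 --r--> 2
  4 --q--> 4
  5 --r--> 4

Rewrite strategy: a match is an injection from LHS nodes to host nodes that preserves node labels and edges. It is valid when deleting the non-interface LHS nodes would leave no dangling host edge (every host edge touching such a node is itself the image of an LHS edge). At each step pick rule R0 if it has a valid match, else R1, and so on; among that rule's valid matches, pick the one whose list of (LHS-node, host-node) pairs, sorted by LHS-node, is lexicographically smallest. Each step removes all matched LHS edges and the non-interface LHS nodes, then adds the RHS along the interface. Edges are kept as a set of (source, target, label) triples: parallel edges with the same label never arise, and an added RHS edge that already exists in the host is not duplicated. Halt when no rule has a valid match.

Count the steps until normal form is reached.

[0] host  ⇒  6 nodes, 8 edges  {0-p->1 0-p->2 0-p->4 1-r->0 2-q->2 3-r->2 4-q->4 5-r->4}
[1] R1 @ {0↦0, 1↦2, 2↦3}  ⇒  4 nodes, 5 edges  {0-p->1 0-p->4 1-r->0 4-q->4 5-r->4}
[2] R1 @ {0↦0, 1↦4, 2↦5}  ⇒  2 nodes, 2 edges  {0-p->1 1-r->0}
halt: no rule applies after step 2

Answer: 2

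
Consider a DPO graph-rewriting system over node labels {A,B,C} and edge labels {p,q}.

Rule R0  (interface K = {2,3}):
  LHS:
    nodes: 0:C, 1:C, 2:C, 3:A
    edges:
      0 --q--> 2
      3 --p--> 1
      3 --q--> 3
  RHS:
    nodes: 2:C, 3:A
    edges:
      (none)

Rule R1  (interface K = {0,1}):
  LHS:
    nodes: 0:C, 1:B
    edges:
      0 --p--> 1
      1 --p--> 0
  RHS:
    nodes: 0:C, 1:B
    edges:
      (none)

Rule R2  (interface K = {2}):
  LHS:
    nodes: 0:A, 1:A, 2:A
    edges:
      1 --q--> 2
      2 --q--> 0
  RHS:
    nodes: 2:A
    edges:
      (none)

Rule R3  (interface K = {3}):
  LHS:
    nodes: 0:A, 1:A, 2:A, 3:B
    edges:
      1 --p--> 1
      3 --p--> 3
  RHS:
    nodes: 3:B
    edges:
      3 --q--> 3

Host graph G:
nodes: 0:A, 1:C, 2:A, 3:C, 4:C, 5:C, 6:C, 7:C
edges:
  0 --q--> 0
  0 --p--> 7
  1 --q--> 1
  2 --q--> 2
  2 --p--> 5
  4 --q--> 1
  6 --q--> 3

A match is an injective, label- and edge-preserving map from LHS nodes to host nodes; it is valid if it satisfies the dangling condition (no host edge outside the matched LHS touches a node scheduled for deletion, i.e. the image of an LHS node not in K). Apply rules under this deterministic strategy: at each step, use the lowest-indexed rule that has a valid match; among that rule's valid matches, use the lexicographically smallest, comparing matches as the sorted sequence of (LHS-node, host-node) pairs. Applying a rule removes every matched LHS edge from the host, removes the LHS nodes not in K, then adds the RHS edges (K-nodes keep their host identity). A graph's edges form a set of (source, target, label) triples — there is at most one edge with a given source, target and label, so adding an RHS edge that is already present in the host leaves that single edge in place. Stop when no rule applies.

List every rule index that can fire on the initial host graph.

Answer: [R0]

Rewrite trace:
R0: 4 valid matches — {0↦4, 1↦5, 2↦1, 3↦2}, {0↦4, 1↦7, 2↦1, 3↦0}, {0↦6, 1↦5, 2↦3, 3↦2} (+1 more)
R1: no valid match — LHS pattern not found
R2: no valid match — LHS pattern not found
R3: no valid match — LHS pattern not found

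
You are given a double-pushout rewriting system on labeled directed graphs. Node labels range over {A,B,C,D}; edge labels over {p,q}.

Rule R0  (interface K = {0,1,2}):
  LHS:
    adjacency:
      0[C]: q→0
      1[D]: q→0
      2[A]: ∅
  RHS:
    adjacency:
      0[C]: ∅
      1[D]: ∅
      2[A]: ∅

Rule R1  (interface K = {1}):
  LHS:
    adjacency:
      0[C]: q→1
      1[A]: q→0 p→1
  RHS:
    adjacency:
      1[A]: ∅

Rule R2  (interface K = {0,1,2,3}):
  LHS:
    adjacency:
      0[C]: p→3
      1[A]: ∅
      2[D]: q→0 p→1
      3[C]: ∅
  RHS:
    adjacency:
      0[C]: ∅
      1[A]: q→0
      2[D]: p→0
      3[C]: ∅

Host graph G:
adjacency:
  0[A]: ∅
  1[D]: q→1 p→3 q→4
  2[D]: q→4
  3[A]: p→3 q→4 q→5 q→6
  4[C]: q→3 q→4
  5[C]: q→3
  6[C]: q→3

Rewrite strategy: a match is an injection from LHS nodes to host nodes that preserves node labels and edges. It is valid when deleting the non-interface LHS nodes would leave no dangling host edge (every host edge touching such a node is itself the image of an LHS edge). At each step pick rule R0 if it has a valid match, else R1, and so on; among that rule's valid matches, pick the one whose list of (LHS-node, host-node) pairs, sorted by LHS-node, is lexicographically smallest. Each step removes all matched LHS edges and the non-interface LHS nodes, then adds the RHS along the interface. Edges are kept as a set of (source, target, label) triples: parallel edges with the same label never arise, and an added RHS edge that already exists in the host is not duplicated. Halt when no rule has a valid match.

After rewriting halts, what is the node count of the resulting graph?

Answer: 6

Rewrite trace:
start.  V:7 E:12  edges: 1-q->1 1-p->3 1-q->4 2-q->4 3-p->3 3-q->4 3-q->5 3-q->6 4-q->3 4-q->4 5-q->3 6-q->3
1. fire R0 via {0↦4, 1↦1, 2↦0}  →  V:7 E:10  edges: 1-q->1 1-p->3 2-q->4 3-p->3 3-q->4 3-q->5 3-q->6 4-q->3 5-q->3 6-q->3
2. fire R1 via {0↦5, 1↦3}  →  V:6 E:7  edges: 1-q->1 1-p->3 2-q->4 3-q->4 3-q->6 4-q->3 6-q->3
final graph: no rule applies after step 2
NF nodes: {0:A, 1:D, 2:D, 3:A, 4:C, 6:C}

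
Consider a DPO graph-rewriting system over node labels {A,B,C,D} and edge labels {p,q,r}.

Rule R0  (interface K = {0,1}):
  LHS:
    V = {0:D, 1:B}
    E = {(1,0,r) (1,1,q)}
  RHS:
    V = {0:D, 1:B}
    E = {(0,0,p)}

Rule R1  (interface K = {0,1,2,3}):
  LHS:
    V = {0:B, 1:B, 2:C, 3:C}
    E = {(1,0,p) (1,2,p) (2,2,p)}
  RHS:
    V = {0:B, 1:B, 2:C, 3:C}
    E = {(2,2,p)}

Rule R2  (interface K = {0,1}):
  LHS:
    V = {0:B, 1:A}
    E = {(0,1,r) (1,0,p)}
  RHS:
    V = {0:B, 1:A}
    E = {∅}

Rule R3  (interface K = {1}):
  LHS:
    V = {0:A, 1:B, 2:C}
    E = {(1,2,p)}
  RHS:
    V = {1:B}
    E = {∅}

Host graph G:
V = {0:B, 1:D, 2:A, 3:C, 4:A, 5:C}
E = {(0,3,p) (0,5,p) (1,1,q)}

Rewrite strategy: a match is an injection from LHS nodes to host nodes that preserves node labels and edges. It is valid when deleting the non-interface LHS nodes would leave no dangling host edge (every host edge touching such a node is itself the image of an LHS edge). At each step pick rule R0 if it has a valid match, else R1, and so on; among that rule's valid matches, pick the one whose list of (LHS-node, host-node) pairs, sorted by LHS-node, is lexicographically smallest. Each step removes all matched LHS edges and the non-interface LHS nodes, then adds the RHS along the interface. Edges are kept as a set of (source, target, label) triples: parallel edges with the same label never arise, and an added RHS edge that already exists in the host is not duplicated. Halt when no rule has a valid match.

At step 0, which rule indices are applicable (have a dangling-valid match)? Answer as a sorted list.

Answer: [R3]

Rewrite trace:
R0: no valid match — LHS pattern not found
R1: no valid match — LHS pattern not found
R2: no valid match — LHS pattern not found
R3: 4 valid matches — {0↦2, 1↦0, 2↦3}, {0↦2, 1↦0, 2↦5}, {0↦4, 1↦0, 2↦3} (+1 more)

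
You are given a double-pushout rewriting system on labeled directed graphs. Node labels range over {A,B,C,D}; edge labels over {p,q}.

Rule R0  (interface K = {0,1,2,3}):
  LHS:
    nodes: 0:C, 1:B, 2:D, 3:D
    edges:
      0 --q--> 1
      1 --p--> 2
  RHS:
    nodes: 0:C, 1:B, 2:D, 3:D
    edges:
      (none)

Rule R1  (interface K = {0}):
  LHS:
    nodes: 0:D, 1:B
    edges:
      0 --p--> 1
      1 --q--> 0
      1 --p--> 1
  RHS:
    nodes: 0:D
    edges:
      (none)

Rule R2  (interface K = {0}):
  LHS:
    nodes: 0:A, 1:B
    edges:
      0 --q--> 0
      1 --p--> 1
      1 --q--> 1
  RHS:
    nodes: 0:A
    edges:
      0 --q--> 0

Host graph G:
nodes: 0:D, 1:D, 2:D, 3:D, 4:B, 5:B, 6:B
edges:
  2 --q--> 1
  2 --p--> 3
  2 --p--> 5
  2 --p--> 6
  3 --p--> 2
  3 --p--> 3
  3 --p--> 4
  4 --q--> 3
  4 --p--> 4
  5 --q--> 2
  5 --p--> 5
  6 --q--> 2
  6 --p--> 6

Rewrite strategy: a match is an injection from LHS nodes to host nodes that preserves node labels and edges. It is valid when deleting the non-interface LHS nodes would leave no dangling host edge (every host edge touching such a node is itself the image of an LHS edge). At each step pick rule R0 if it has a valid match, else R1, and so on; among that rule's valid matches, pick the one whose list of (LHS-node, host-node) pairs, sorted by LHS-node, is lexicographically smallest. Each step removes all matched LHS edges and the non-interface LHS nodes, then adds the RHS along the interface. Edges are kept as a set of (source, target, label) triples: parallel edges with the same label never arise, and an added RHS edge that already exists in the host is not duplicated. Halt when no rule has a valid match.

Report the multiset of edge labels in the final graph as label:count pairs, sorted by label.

initial: |V|=7 |E|=13  E = 2-q->1 2-p->3 2-p->5 2-p->6 3-p->2 3-p->3 3-p->4 4-q->3 4-p->4 5-q->2 5-p->5 6-q->2 6-p->6
step 1: apply R1 at {0↦2, 1↦5}  → |V|=6 |E|=10  E = 2-q->1 2-p->3 2-p->6 3-p->2 3-p->3 3-p->4 4-q->3 4-p->4 6-q->2 6-p->6
step 2: apply R1 at {0↦2, 1↦6}  → |V|=5 |E|=7  E = 2-q->1 2-p->3 3-p->2 3-p->3 3-p->4 4-q->3 4-p->4
step 3: apply R1 at {0↦3, 1↦4}  → |V|=4 |E|=4  E = 2-q->1 2-p->3 3-p->2 3-p->3
final graph: no rule applies after step 3
NF edges: [(2, 1, 'q'), (2, 3, 'p'), (3, 2, 'p'), (3, 3, 'p')]

Answer: p:3 q:1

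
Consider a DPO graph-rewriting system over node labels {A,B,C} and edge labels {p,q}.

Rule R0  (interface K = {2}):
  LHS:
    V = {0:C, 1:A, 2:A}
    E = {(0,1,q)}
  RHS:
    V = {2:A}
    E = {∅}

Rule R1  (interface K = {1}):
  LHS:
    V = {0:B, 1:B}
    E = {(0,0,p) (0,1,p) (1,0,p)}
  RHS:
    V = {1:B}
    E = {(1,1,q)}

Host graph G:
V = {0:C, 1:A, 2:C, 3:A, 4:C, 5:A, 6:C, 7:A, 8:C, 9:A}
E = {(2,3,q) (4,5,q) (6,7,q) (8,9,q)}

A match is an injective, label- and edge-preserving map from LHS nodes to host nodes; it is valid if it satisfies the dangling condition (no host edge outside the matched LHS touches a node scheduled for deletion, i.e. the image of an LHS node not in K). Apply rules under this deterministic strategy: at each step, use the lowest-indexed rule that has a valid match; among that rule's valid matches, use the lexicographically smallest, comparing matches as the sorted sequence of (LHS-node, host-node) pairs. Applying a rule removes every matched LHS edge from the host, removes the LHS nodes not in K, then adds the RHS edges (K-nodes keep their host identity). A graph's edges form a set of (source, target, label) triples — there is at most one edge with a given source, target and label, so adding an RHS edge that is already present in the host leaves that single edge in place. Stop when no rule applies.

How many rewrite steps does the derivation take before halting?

Answer: 4

Steps:
start.  V:10 E:4  edges: 2-q->3 4-q->5 6-q->7 8-q->9
1. fire R0 via {0↦2, 1↦3, 2↦1}  →  V:8 E:3  edges: 4-q->5 6-q->7 8-q->9
2. fire R0 via {0↦4, 1↦5, 2↦1}  →  V:6 E:2  edges: 6-q->7 8-q->9
3. fire R0 via {0↦6, 1↦7, 2↦1}  →  V:4 E:1  edges: 8-q->9
4. fire R0 via {0↦8, 1↦9, 2↦1}  →  V:2 E:0  edges: ∅
halt: no rule applies after step 4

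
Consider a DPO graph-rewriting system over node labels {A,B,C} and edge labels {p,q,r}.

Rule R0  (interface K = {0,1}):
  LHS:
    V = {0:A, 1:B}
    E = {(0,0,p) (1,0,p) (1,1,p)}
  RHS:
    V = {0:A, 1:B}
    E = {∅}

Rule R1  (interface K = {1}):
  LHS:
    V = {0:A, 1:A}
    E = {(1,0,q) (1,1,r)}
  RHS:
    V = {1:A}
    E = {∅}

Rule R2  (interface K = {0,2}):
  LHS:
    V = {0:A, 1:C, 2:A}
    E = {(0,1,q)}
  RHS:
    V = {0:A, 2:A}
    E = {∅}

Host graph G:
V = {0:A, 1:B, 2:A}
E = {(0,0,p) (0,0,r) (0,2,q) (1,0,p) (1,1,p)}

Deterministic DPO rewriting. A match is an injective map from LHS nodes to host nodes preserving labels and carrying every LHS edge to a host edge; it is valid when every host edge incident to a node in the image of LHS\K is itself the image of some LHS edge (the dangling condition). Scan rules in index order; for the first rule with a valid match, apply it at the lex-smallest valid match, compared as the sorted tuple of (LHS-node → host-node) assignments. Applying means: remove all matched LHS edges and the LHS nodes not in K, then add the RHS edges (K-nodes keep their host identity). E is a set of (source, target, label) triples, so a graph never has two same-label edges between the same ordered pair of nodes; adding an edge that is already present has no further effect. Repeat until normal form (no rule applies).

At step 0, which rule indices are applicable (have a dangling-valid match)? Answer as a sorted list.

R0: 1 valid match — {0↦0, 1↦1}
R1: 1 valid match — {0↦2, 1↦0}
R2: no valid match — LHS pattern not found

Answer: [R0,R1]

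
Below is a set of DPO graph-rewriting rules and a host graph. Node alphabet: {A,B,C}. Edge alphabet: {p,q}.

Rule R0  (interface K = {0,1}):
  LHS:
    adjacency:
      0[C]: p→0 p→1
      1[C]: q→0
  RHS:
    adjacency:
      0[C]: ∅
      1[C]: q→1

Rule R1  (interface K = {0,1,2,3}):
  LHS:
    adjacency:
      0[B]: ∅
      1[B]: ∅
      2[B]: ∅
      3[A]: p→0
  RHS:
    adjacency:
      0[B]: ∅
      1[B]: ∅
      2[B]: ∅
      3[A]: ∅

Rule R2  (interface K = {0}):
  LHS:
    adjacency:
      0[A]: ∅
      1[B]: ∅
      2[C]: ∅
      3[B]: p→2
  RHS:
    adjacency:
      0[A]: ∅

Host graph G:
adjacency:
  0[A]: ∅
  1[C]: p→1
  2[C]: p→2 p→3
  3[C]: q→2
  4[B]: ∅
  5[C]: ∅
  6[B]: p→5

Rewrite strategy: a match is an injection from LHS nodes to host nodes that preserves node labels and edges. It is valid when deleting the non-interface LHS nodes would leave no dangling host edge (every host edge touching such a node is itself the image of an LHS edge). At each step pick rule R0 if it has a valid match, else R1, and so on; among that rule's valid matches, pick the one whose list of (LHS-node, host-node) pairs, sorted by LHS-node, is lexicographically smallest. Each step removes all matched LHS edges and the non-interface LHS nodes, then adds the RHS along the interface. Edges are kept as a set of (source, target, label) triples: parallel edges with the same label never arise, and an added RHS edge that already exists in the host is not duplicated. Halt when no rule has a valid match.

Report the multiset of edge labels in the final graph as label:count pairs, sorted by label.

start.  V:7 E:5  edges: 1-p->1 2-p->2 2-p->3 3-q->2 6-p->5
1. fire R0 via {0↦2, 1↦3}  →  V:7 E:3  edges: 1-p->1 3-q->3 6-p->5
2. fire R2 via {0↦0, 1↦4, 2↦5, 3↦6}  →  V:4 E:2  edges: 1-p->1 3-q->3
final graph: no rule applies after step 2
NF edges: [(1, 1, 'p'), (3, 3, 'q')]

Answer: p:1 q:1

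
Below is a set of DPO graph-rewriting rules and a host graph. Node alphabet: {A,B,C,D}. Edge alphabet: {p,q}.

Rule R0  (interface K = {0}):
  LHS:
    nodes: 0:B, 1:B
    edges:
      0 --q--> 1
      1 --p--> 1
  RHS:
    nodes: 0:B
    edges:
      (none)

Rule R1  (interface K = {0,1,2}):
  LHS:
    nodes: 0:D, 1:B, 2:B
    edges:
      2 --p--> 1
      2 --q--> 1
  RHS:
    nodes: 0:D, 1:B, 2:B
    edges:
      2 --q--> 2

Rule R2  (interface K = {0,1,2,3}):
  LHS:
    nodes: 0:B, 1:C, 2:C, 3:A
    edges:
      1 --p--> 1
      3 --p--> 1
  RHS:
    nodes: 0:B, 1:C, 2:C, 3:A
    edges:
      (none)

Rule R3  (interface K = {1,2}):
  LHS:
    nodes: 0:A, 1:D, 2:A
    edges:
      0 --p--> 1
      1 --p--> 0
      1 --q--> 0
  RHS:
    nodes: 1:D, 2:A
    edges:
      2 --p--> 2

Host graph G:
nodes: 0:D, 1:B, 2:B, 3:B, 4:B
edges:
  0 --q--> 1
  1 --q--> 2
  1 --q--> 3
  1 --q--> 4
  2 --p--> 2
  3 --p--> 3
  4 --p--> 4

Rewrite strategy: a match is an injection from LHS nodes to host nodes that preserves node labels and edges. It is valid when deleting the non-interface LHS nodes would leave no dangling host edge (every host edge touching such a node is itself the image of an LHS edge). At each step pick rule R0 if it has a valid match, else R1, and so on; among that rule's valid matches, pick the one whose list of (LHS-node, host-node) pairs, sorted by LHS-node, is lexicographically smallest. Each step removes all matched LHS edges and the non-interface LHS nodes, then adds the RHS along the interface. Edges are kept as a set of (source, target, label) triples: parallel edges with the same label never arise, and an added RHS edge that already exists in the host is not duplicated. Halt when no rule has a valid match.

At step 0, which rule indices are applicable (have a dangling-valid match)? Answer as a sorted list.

Answer: [R0]

Rewrite trace:
R0: 3 valid matches — {0↦1, 1↦2}, {0↦1, 1↦3}, {0↦1, 1↦4}
R1: no valid match — LHS pattern not found
R2: no valid match — LHS pattern not found
R3: no valid match — LHS pattern not found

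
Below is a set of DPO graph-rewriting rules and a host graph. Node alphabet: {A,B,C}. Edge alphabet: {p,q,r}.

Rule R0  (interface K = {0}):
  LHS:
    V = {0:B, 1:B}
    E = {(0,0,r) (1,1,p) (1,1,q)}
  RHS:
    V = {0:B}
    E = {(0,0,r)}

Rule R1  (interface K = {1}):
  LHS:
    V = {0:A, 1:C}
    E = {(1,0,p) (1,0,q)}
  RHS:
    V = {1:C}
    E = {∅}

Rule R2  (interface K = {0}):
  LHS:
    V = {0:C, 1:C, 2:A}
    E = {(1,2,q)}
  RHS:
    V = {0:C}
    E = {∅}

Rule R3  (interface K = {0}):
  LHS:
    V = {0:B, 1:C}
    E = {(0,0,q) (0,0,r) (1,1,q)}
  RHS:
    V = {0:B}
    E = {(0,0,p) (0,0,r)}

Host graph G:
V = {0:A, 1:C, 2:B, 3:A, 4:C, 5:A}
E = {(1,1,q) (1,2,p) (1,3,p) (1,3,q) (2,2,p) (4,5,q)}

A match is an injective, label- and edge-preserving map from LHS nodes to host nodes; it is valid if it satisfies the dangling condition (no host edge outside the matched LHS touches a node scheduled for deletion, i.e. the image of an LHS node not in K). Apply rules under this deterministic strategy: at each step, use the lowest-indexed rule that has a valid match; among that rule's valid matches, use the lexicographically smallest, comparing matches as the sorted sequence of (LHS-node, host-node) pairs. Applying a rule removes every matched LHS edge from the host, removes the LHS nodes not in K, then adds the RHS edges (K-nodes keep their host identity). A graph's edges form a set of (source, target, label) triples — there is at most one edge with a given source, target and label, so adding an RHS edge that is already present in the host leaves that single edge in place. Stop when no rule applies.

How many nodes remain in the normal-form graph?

[0] host  ⇒  6 nodes, 6 edges  {1-q->1 1-p->2 1-p->3 1-q->3 2-p->2 4-q->5}
[1] R1 @ {0↦3, 1↦1}  ⇒  5 nodes, 4 edges  {1-q->1 1-p->2 2-p->2 4-q->5}
[2] R2 @ {0↦1, 1↦4, 2↦5}  ⇒  3 nodes, 3 edges  {1-q->1 1-p->2 2-p->2}
final graph: no rule applies after step 2
NF nodes: {0:A, 1:C, 2:B}

Answer: 3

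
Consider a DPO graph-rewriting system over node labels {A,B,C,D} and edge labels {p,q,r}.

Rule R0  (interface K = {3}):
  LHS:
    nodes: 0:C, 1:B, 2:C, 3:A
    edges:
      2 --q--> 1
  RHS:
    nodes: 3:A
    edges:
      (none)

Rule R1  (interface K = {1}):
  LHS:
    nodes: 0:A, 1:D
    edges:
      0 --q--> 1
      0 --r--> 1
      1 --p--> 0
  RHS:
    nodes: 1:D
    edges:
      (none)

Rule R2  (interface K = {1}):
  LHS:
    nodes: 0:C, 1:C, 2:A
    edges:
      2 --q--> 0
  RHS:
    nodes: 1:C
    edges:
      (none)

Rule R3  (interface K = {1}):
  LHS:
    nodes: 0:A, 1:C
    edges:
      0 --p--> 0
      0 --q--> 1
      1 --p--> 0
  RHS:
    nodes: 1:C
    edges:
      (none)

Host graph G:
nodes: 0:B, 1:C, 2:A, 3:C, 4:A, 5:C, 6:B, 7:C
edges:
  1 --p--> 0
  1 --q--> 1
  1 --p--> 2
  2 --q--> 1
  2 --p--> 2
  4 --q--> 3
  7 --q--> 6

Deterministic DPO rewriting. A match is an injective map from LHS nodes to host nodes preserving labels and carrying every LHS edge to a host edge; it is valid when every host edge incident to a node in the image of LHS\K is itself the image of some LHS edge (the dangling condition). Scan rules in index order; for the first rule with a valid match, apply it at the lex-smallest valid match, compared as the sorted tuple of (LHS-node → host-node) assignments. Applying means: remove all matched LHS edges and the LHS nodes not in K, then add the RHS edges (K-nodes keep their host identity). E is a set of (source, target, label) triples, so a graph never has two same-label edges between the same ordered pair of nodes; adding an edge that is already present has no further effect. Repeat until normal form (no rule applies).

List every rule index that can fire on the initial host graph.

R0: 2 valid matches — {0↦5, 1↦6, 2↦7, 3↦2}, {0↦5, 1↦6, 2↦7, 3↦4}
R1: no valid match — LHS pattern not found
R2: 3 valid matches — {0↦3, 1↦1, 2↦4}, {0↦3, 1↦5, 2↦4}, {0↦3, 1↦7, 2↦4}
R3: 1 valid match — {0↦2, 1↦1}

Answer: [R0,R2,R3]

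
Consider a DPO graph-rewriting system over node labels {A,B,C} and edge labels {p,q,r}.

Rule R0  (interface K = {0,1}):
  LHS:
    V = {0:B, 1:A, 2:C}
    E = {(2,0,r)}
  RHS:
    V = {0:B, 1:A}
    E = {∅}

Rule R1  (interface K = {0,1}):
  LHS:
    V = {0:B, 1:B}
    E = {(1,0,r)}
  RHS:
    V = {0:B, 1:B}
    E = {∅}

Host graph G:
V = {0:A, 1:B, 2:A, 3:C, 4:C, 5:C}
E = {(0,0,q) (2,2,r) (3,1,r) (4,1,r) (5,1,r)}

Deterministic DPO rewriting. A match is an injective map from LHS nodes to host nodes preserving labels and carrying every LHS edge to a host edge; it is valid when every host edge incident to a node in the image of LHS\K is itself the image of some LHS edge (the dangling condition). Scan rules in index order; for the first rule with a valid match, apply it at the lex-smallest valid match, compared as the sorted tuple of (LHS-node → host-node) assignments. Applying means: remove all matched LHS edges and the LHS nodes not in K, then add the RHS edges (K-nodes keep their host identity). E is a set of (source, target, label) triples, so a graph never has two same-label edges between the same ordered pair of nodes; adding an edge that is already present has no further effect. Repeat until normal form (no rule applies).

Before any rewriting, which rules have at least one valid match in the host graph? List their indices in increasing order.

R0: 6 valid matches — {0↦1, 1↦0, 2↦3}, {0↦1, 1↦0, 2↦4}, {0↦1, 1↦0, 2↦5} (+3 more)
R1: no valid match — LHS pattern not found

Answer: [R0]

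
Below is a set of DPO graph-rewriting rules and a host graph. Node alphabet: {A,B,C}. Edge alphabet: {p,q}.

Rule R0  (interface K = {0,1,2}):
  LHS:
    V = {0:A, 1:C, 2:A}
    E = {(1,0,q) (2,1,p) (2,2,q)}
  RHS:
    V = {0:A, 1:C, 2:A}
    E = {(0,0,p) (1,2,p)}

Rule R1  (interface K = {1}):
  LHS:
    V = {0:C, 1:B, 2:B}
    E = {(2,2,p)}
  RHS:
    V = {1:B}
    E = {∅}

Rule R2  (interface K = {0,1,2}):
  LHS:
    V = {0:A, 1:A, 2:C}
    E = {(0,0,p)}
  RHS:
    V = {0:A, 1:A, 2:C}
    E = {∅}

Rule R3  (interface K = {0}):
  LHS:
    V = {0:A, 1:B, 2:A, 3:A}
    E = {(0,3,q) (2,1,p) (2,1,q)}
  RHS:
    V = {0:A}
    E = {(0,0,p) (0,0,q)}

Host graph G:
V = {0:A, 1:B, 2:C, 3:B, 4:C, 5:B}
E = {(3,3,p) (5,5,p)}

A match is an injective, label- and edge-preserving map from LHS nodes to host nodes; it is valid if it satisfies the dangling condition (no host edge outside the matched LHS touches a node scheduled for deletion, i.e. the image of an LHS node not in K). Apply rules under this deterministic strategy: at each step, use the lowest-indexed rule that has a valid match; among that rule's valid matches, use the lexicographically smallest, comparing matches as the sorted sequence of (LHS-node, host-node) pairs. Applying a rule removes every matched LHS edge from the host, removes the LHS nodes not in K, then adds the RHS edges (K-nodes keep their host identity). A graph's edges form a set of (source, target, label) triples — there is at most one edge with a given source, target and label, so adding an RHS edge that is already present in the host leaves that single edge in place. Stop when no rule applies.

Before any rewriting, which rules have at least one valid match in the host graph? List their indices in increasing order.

R0: no valid match — LHS pattern not found
R1: 8 valid matches — {0↦2, 1↦1, 2↦3}, {0↦2, 1↦1, 2↦5}, {0↦2, 1↦3, 2↦5} (+5 more)
R2: no valid match — LHS pattern not found
R3: no valid match — LHS pattern not found

Answer: [R1]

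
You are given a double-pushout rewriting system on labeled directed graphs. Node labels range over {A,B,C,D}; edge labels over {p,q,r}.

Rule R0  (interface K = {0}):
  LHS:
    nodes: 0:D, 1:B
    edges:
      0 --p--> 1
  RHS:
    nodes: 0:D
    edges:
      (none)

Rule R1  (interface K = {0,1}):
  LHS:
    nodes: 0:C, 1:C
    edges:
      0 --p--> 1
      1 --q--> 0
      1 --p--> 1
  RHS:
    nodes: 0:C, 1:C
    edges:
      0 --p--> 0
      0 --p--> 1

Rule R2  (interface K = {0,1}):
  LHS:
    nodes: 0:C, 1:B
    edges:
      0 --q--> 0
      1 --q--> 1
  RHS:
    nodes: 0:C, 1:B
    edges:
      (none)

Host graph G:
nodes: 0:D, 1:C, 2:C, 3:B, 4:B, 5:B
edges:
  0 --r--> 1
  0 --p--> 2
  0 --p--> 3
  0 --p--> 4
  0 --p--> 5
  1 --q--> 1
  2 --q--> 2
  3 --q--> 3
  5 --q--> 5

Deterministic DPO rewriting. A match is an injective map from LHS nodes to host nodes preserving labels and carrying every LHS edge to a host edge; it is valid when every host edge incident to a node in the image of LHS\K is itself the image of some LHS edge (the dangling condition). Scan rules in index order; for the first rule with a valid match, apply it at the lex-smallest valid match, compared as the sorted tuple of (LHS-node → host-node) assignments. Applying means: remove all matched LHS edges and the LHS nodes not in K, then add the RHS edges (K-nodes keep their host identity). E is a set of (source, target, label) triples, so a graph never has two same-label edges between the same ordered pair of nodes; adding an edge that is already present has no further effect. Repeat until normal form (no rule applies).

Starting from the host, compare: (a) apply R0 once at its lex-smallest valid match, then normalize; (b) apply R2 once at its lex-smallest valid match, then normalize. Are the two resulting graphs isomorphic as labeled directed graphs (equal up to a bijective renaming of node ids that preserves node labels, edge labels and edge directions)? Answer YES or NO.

Answer: YES

Steps:
branch R0-first: apply at {0↦0, 1↦4} → |E|=8, then 4 more step(s) → NF |V|=3 |E|=2 V={0:D, 1:C, 2:C} E=0-r->1 0-p->2
branch R2-first: apply at {0↦1, 1↦3} → |E|=7, then 4 more step(s) → NF |V|=3 |E|=2 V={0:D, 1:C, 2:C} E=0-r->1 0-p->2
graphs isomorphic (equal up to label-preserving node renaming)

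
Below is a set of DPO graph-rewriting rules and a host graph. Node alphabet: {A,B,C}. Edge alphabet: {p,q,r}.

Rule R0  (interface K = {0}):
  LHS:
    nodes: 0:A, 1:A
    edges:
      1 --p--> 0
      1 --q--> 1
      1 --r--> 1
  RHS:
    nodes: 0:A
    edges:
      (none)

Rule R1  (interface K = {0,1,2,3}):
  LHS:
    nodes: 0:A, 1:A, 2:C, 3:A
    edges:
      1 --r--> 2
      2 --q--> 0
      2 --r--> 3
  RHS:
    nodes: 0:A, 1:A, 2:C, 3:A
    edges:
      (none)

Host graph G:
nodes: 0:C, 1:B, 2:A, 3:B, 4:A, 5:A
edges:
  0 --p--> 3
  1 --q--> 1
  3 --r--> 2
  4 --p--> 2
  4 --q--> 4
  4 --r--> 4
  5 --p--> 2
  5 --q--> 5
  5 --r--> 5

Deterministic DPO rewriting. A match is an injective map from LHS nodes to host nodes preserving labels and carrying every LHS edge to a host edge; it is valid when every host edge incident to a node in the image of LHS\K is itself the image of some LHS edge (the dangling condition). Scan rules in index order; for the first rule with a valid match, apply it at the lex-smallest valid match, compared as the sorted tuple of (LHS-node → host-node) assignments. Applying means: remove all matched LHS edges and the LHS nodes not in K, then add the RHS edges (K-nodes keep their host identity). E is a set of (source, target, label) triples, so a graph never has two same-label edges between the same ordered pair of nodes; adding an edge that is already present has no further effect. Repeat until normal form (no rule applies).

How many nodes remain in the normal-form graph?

Answer: 4

Steps:
[0] host  ⇒  6 nodes, 9 edges  {0-p->3 1-q->1 3-r->2 4-p->2 4-q->4 4-r->4 5-p->2 5-q->5 5-r->5}
[1] R0 @ {0↦2, 1↦4}  ⇒  5 nodes, 6 edges  {0-p->3 1-q->1 3-r->2 5-p->2 5-q->5 5-r->5}
[2] R0 @ {0↦2, 1↦5}  ⇒  4 nodes, 3 edges  {0-p->3 1-q->1 3-r->2}
normal form: no rule applies after step 2
NF nodes: {0:C, 1:B, 2:A, 3:B}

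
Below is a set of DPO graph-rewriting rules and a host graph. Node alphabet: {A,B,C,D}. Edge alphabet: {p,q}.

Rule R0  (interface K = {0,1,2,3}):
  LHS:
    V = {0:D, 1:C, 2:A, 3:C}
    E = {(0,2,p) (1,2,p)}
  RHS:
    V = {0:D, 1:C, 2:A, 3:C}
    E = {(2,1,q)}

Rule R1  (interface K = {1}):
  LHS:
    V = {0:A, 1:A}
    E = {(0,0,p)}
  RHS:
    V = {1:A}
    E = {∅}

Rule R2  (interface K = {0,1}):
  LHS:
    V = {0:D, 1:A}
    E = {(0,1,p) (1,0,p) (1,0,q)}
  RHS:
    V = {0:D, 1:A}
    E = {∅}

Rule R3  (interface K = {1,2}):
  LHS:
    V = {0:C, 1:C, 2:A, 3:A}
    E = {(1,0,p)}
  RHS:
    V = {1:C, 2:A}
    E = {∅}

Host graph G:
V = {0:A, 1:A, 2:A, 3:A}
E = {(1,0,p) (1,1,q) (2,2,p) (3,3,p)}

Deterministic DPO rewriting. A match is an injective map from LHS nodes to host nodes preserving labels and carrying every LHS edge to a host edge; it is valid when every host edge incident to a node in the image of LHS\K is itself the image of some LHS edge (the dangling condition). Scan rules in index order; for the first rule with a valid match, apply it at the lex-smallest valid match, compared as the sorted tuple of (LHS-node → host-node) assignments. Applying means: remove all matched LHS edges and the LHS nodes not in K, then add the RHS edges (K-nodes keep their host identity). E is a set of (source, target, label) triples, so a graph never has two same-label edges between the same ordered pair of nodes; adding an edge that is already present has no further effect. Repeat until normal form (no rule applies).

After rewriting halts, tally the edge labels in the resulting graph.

Answer: p:1 q:1

Derivation:
start.  V:4 E:4  edges: 1-p->0 1-q->1 2-p->2 3-p->3
1. fire R1 via {0↦2, 1↦0}  →  V:3 E:3  edges: 1-p->0 1-q->1 3-p->3
2. fire R1 via {0↦3, 1↦0}  →  V:2 E:2  edges: 1-p->0 1-q->1
final graph: no rule applies after step 2
NF edges: [(1, 0, 'p'), (1, 1, 'q')]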